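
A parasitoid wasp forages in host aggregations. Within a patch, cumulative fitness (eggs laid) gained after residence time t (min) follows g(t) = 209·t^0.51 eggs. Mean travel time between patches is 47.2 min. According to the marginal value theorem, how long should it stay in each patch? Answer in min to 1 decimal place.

Maximise g(t)/(T+t): set derivative to zero → g'(t)(T+t) = g(t).
g'(t) = 0.51·209·t^-0.49. Setting 0.51·209·t^-0.49 = 209·t^0.51/(47.2+t) gives 0.51(47.2+t) = t, so 0.49·t = 0.51×47.2.
t* = 0.51×47.2/0.49 = 49.13 min.

49.1 min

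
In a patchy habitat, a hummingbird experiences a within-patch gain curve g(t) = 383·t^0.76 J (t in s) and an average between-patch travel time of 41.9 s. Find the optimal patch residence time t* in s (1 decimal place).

132.7 s

By the marginal value theorem, leave when the instantaneous gain rate g'(t) equals the habitat-wide average g(t)/(T + t).
g'(t) = 0.76·383·t^-0.24. Setting 0.76·383·t^-0.24 = 383·t^0.76/(41.9+t) gives 0.76(41.9+t) = t, so 0.24·t = 0.76×41.9.
t* = 0.76×41.9/0.24 = 132.7 s.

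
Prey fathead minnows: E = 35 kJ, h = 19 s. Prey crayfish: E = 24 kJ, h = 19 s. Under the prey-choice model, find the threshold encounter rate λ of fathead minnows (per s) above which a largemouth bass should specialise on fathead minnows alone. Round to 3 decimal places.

0.115 per s

The zero-one rule: include crayfish iff E₂/h₂ > λE₁/(1+λh₁). Equality gives the switch point.
λE₁h₂ = E₂ + λE₂h₁ ⇒ λ = E₂/(E₁h₂ − E₂h₁) = 24/(665 − 456) = 0.1148 per s.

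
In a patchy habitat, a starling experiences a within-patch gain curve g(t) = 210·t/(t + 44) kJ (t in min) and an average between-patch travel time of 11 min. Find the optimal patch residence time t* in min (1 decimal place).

Maximise g(t)/(T+t): set derivative to zero → g'(t)(T+t) = g(t).
g'(t) = 210·44/(t + 44)². Setting 210·44/(t+44)² = 210t/[(t+44)(11+t)] gives 44(11+t) = t(t+44), so t² = 44×11 = 484.
t* = √484 = 22 min.

22.0 min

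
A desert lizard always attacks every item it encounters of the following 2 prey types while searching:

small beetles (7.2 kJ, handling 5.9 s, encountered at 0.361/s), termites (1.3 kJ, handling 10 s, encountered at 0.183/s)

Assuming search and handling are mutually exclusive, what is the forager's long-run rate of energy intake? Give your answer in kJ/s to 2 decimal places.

0.57 kJ/s

R = Σλ_iE_i / (1 + Σλ_ih_i)
Numerator: 0.361×7.2 + 0.183×1.3 = 2.837
Denominator: 1 + 0.361×5.9 + 0.183×10 = 4.96
R = 2.837/4.96 = 0.572 kJ/s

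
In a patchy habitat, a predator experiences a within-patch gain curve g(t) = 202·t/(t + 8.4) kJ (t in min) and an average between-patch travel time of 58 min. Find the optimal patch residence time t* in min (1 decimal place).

22.1 min

By the marginal value theorem, leave when the instantaneous gain rate g'(t) equals the habitat-wide average g(t)/(T + t).
g'(t) = 202·8.4/(t + 8.4)². Setting 202·8.4/(t+8.4)² = 202t/[(t+8.4)(58+t)] gives 8.4(58+t) = t(t+8.4), so t² = 8.4×58 = 487.2.
t* = √487.2 = 22.07 min.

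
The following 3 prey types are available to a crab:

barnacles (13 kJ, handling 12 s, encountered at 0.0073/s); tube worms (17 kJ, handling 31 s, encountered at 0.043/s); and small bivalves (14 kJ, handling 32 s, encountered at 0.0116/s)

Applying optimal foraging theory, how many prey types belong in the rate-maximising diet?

Profitabilities (E/h, kJ/s): barnacles 1.08, tube worms 0.548, small bivalves 0.438. Add prey in this order while the next type's profitability exceeds the intake rate on those already taken.
Rate on top 1: 0.08726. tube worms: 0.548 > 0.08726 → include.
Rate on top 2: 0.3412. small bivalves: 0.438 > 0.3412 → include.
Optimal diet: barnacles, tube worms, small bivalves — 3 of 3 types.

3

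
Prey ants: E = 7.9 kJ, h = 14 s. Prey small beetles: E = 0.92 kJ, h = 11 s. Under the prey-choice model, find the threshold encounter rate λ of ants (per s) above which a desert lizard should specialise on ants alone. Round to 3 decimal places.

At the threshold, the rate on ants alone equals the profitability of small beetles: λ·7.9/(1 + λ·14) = 0.92/11 = 0.08364.
Rearranging, λ(7.9 − 0.08364×14) = 0.08364, so λ = 0.08364/6.729 = 0.01243 per s.

0.012 per s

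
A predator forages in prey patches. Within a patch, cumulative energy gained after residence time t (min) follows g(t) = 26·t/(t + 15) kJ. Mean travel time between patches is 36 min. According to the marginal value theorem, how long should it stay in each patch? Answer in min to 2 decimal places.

Maximise g(t)/(T+t): set derivative to zero → g'(t)(T+t) = g(t).
g'(t) = 26·15/(t + 15)². Setting 26·15/(t+15)² = 26t/[(t+15)(36+t)] gives 15(36+t) = t(t+15), so t² = 15×36 = 540.
t* = √540 = 23.24 min.

23.24 min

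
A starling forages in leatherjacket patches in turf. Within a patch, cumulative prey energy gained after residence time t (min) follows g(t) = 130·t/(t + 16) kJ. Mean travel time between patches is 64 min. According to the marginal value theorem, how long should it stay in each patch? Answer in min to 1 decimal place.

By the marginal value theorem, leave when the instantaneous gain rate g'(t) equals the habitat-wide average g(t)/(T + t).
g'(t) = 130·16/(t + 16)². Setting 130·16/(t+16)² = 130t/[(t+16)(64+t)] gives 16(64+t) = t(t+16), so t² = 16×64 = 1024.
t* = √1024 = 32 min.

32.0 min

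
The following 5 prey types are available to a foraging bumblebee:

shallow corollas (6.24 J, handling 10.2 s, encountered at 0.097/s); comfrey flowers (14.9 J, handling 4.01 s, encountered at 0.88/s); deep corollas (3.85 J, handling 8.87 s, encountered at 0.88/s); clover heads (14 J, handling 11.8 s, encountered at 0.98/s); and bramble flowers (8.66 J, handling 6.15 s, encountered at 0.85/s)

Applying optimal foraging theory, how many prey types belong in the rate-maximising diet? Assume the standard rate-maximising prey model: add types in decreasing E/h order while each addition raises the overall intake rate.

1

Profitabilities (E/h, J/s): comfrey flowers 3.72, bramble flowers 1.41, clover heads 1.19, shallow corollas 0.612, deep corollas 0.434. Add prey in this order while the next type's profitability exceeds the intake rate on those already taken.
Rate on top 1: 2.895. bramble flowers: 1.41 < 2.895 → exclude; stop.
Optimal diet: comfrey flowers — 1 of 5 types.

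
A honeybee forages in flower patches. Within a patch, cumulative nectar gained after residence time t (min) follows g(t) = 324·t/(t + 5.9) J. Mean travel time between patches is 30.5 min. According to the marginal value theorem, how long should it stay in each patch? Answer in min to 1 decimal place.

Maximise g(t)/(T+t): set derivative to zero → g'(t)(T+t) = g(t).
g'(t) = 324·5.9/(t + 5.9)². Setting 324·5.9/(t+5.9)² = 324t/[(t+5.9)(30.5+t)] gives 5.9(30.5+t) = t(t+5.9), so t² = 5.9×30.5 = 180.
t* = √180 = 13.41 min.

13.4 min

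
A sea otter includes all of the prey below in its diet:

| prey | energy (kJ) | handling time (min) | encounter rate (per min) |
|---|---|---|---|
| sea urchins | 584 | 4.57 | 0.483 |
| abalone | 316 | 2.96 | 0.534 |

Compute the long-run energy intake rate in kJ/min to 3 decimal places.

R = Σλ_iE_i / (1 + Σλ_ih_i)
Numerator: 0.483×584 + 0.534×316 = 450.8
Denominator: 1 + 0.483×4.57 + 0.534×2.96 = 4.788
R = 450.8/4.788 = 94.16 kJ/min

94.156 kJ/min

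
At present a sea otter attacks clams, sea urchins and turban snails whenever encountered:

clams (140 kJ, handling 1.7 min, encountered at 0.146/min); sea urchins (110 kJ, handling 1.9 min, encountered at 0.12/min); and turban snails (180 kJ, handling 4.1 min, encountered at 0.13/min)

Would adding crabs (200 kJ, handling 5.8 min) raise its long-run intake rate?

Current rate: (0.146×140 + 0.12×110 + 0.13×180)/(1 + 0.146×1.7 + 0.12×1.9 + 0.13×4.1) = 28.39 kJ/min.
Profitability of crabs: 200/5.8 = 34.48 kJ/min.
Since 34.48 > R, including crabs increases the long-run rate.

Yes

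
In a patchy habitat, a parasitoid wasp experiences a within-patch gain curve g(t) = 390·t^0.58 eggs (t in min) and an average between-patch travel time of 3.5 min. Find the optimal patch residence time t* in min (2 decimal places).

By the marginal value theorem, leave when the instantaneous gain rate g'(t) equals the habitat-wide average g(t)/(T + t).
g'(t) = 0.58·390·t^-0.42. Setting 0.58·390·t^-0.42 = 390·t^0.58/(3.5+t) gives 0.58(3.5+t) = t, so 0.42·t = 0.58×3.5.
t* = 0.58×3.5/0.42 = 4.833 min.

4.83 min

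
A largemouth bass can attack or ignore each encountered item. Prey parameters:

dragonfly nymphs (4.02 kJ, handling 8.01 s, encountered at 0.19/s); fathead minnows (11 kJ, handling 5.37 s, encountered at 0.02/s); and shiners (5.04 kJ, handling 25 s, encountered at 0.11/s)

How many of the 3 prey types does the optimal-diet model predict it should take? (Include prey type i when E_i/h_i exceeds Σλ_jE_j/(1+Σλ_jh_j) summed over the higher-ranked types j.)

E/h in descending order: fathead minnows 2.05, dragonfly nymphs 0.502, shiners 0.202 kJ/s. The optimal diet is the largest prefix of this list for which every included type satisfies E_i/h_i > R on the types above it.
Rate on top 1: 0.1987. dragonfly nymphs: 0.502 > 0.1987 → include.
Rate on top 2: 0.3742. shiners: 0.202 < 0.3742 → exclude; stop.
Optimal diet: fathead minnows, dragonfly nymphs — 2 of 3 types.

2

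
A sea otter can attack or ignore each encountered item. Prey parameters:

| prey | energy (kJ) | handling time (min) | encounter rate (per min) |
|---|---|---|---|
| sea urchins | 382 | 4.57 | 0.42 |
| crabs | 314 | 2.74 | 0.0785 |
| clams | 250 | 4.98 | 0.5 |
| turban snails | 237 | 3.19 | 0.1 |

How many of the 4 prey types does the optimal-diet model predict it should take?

Rank by E/h (kJ/min): crabs 115, sea urchins 83.6, turban snails 74.3, clams 50.2. Include each in turn until the next type's E/h falls below the running intake rate.
Rate on top 1: 20.29. sea urchins: 83.6 > 20.29 → include.
Rate on top 2: 59.05. turban snails: 74.3 > 59.05 → include.
Rate on top 3: 60.46. clams: 50.2 < 60.46 → exclude; stop.
Optimal diet: crabs, sea urchins, turban snails — 3 of 4 types.

3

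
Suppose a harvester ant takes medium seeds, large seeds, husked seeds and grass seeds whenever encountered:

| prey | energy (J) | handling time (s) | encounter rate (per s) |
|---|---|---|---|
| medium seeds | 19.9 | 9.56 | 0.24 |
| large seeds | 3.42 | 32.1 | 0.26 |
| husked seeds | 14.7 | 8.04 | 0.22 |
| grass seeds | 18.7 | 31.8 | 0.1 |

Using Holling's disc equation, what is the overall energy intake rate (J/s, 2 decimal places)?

0.65 J/s

Energy encountered per unit search time: 0.24×19.9 + 0.26×3.42 + 0.22×14.7 + 0.1×18.7 = 10.77 J/s.
Handling time per unit search time: 0.24×9.56 + 0.26×32.1 + 0.22×8.04 + 0.1×31.8 = 15.59.
Rate = 10.77/(1 + 15.59) = 0.6492 J/s.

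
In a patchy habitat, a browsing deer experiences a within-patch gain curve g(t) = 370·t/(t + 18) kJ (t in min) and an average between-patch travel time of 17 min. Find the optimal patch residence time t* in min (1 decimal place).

17.5 min

Maximise g(t)/(T+t): set derivative to zero → g'(t)(T+t) = g(t).
g'(t) = 370·18/(t + 18)². Setting 370·18/(t+18)² = 370t/[(t+18)(17+t)] gives 18(17+t) = t(t+18), so t² = 18×17 = 306.
t* = √306 = 17.49 min.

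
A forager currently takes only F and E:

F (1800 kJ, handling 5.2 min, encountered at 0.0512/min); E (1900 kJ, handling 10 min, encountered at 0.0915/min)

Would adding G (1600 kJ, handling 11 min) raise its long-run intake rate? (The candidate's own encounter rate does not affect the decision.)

Yes

Current rate: (0.0512×1800 + 0.0915×1900)/(1 + 0.0512×5.2 + 0.0915×10) = 122 kJ/min.
G: E/h = 1600/11 = 145.5 kJ/min.
145.5 > 122, so adding G raises the average — include it.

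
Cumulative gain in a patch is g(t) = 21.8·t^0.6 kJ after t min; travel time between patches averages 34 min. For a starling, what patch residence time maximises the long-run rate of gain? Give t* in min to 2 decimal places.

51.00 min

Maximise g(t)/(T+t): set derivative to zero → g'(t)(T+t) = g(t).
g'(t) = 0.6·21.8·t^-0.4. Setting 0.6·21.8·t^-0.4 = 21.8·t^0.6/(34+t) gives 0.6(34+t) = t, so 0.40·t = 0.6×34.
t* = 0.6×34/0.40 = 51 min.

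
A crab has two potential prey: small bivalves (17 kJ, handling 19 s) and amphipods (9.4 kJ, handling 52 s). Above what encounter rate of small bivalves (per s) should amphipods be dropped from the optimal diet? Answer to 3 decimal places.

The zero-one rule: include amphipods iff E₂/h₂ > λE₁/(1+λh₁). Equality gives the switch point.
λE₁h₂ = E₂ + λE₂h₁ ⇒ λ = E₂/(E₁h₂ − E₂h₁) = 9.4/(884 − 178.6) = 0.01333 per s.

0.013 per s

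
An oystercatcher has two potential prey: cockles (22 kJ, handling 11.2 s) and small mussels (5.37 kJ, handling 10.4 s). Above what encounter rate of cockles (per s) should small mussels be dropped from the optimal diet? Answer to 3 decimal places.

0.032 per s

The zero-one rule: include small mussels iff E₂/h₂ > λE₁/(1+λh₁). Equality gives the switch point.
λE₁h₂ = E₂ + λE₂h₁ ⇒ λ = E₂/(E₁h₂ − E₂h₁) = 5.37/(228.8 − 60.14) = 0.03184 per s.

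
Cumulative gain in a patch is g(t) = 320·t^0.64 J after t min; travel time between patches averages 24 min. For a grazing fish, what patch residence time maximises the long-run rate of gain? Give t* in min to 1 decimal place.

Optimal t* satisfies g'(t*) = g(t*)/(T + t*).
g'(t) = 0.64·320·t^-0.36. Setting 0.64·320·t^-0.36 = 320·t^0.64/(24+t) gives 0.64(24+t) = t, so 0.36·t = 0.64×24.
t* = 0.64×24/0.36 = 42.67 min.

42.7 min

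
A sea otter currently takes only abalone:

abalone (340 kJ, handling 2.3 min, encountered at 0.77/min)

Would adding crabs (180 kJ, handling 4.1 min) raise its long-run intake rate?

On abalone alone, R = ΣλE/(1+Σλh) = 261.8/2.771 = 94.48 kJ/min.
crabs: E/h = 180/4.1 = 43.9 kJ/min.
Since 43.9 < R, time spent handling crabs is better spent searching.

No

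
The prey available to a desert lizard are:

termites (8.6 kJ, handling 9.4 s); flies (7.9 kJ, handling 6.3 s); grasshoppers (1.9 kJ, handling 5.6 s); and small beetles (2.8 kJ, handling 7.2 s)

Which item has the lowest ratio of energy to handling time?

In descending order of E/h:
flies: 7.9/6.3 = 1.25 kJ/s
termites: 8.6/9.4 = 0.915 kJ/s
small beetles: 2.8/7.2 = 0.389 kJ/s
grasshoppers: 1.9/5.6 = 0.339 kJ/s

grasshoppers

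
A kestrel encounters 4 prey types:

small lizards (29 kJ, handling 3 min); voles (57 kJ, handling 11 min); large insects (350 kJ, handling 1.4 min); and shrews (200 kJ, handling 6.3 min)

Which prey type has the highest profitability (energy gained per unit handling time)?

large insects

Profitability E/h (kJ/min): small lizards = 29/3 = 9.67, voles = 57/11 = 5.18, large insects = 350/1.4 = 250, shrews = 200/6.3 = 31.7.
Ranked: large insects > shrews > small lizards > voles.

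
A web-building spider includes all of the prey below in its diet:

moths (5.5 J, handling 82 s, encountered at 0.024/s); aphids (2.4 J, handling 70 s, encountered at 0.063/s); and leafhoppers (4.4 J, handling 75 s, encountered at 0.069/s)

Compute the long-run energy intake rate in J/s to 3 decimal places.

0.047 J/s

Energy encountered per unit search time: 0.024×5.5 + 0.063×2.4 + 0.069×4.4 = 0.5868 J/s.
Handling time per unit search time: 0.024×82 + 0.063×70 + 0.069×75 = 11.55.
Rate = 0.5868/(1 + 11.55) = 0.04675 J/s.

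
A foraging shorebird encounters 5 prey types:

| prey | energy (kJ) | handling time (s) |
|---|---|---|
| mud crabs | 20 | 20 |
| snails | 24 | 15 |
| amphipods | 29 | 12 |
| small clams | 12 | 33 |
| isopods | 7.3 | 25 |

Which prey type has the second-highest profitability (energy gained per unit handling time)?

snails

In descending order of E/h:
amphipods: 29/12 = 2.42 kJ/s
snails: 24/15 = 1.6 kJ/s
mud crabs: 20/20 = 1 kJ/s
small clams: 12/33 = 0.364 kJ/s
isopods: 7.3/25 = 0.292 kJ/s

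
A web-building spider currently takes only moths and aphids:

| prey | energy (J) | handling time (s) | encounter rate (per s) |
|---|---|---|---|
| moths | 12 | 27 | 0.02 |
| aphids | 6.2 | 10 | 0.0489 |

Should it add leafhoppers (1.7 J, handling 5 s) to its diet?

On moths and aphids alone, R = ΣλE/(1+Σλh) = 0.5432/2.029 = 0.2677 J/s.
Profitability of leafhoppers: 1.7/5 = 0.34 J/s.
0.34 > 0.2677, so adding leafhoppers raises the average — include it.

Yes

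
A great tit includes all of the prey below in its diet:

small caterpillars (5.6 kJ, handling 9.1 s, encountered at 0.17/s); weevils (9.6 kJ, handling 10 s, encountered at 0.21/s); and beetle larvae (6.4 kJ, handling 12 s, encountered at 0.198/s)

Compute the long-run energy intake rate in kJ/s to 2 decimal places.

0.60 kJ/s

R = (0.17×5.6 + 0.21×9.6 + 0.198×6.4) / (1 + 0.17×9.1 + 0.21×10 + 0.198×12) = 4.235/7.023 = 0.603 kJ/s.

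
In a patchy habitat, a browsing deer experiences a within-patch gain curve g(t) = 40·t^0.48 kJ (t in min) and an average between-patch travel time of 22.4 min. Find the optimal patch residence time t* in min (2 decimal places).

20.68 min

Maximise g(t)/(T+t): set derivative to zero → g'(t)(T+t) = g(t).
g'(t) = 0.48·40·t^-0.52. Setting 0.48·40·t^-0.52 = 40·t^0.48/(22.4+t) gives 0.48(22.4+t) = t, so 0.52·t = 0.48×22.4.
t* = 0.48×22.4/0.52 = 20.68 min.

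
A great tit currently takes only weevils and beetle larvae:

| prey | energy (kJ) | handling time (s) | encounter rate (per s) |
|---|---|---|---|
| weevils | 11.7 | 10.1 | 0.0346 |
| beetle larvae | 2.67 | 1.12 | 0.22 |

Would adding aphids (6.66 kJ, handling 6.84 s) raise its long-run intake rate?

Yes

Intake rate on the current diet: R = (0.0346×11.7 + 0.22×2.67) / (1 + 0.0346×10.1 + 0.22×1.12) = 0.9922/1.596 = 0.6217 kJ/s.
aphids: E/h = 6.66/6.84 = 0.9737 kJ/s.
Since 0.9737 > R, including aphids increases the long-run rate.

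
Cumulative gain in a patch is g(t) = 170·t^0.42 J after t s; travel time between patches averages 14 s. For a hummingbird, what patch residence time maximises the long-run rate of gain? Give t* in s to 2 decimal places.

10.14 s

By the marginal value theorem, leave when the instantaneous gain rate g'(t) equals the habitat-wide average g(t)/(T + t).
g'(t) = 0.42·170·t^-0.58. Setting 0.42·170·t^-0.58 = 170·t^0.42/(14+t) gives 0.42(14+t) = t, so 0.58·t = 0.42×14.
t* = 0.42×14/0.58 = 10.14 s.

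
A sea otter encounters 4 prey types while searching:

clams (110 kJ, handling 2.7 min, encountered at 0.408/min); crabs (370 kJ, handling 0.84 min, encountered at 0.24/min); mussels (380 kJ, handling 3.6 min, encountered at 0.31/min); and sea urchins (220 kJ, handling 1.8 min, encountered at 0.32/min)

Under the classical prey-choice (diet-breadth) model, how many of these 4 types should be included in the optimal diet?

3

Rank by E/h (kJ/min): crabs 440, sea urchins 122, mussels 106, clams 40.7. Include each in turn until the next type's E/h falls below the running intake rate.
Rate on top 1: 73.9. sea urchins: 122 > 73.9 → include.
Rate on top 2: 89.56. mussels: 106 > 89.56 → include.
Rate on top 3: 95.73. clams: 40.7 < 95.73 → exclude; stop.
Optimal diet: crabs, sea urchins, mussels — 3 of 4 types.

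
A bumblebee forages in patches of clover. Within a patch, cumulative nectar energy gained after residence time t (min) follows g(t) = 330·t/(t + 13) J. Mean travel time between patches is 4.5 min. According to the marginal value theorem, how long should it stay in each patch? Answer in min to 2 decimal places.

By the marginal value theorem, leave when the instantaneous gain rate g'(t) equals the habitat-wide average g(t)/(T + t).
g'(t) = 330·13/(t + 13)². Setting 330·13/(t+13)² = 330t/[(t+13)(4.5+t)] gives 13(4.5+t) = t(t+13), so t² = 13×4.5 = 58.5.
t* = √58.5 = 7.649 min.

7.65 min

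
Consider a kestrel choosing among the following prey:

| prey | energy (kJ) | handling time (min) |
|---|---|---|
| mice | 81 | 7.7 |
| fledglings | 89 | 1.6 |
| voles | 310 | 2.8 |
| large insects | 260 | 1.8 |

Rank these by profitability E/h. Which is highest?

Profitability E/h (kJ/min): mice = 81/7.7 = 10.5, fledglings = 89/1.6 = 55.6, voles = 310/2.8 = 111, large insects = 260/1.8 = 144.
Ranked: large insects > voles > fledglings > mice.

large insects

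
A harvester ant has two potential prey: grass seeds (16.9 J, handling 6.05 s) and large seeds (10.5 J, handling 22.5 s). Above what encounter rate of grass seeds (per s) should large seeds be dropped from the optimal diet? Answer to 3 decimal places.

0.033 per s

Drop large seeds once their profitability E₂/h₂ falls below the rate achievable on grass seeds alone: E₂/h₂ = λE₁/(1 + λh₁).
Solve for λ: λE₁h₂ = E₂(1 + λh₁) → λ(E₁h₂ − E₂h₁) = E₂ → λ = E₂/(E₁h₂ − E₂h₁).
λ = 10.5/(16.9×22.5 − 10.5×6.05) = 10.5/316.7 = 0.03315 per s.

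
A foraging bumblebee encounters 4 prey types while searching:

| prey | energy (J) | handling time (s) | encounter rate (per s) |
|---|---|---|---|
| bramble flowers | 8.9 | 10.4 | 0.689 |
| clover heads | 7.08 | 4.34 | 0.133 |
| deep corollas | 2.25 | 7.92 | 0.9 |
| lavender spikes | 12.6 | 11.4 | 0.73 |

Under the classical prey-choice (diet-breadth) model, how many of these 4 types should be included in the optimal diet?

2

Rank by E/h (J/s): clover heads 1.63, lavender spikes 1.11, bramble flowers 0.856, deep corollas 0.284. Include each in turn until the next type's E/h falls below the running intake rate.
Rate on top 1: 0.597. lavender spikes: 1.11 > 0.597 → include.
Rate on top 2: 1.024. bramble flowers: 0.856 < 1.024 → exclude; stop.
Optimal diet: clover heads, lavender spikes — 2 of 4 types.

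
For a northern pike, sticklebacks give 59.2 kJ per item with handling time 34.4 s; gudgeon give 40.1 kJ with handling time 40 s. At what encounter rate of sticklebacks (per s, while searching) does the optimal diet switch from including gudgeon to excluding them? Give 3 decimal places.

The zero-one rule: include gudgeon iff E₂/h₂ > λE₁/(1+λh₁). Equality gives the switch point.
λE₁h₂ = E₂ + λE₂h₁ ⇒ λ = E₂/(E₁h₂ − E₂h₁) = 40.1/(2368 − 1379) = 0.04056 per s.

0.041 per s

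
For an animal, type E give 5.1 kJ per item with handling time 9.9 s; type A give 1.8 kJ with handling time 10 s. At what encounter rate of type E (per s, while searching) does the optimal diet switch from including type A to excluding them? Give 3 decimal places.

0.054 per s

Drop type A once their profitability E₂/h₂ falls below the rate achievable on type E alone: E₂/h₂ = λE₁/(1 + λh₁).
Solve for λ: λE₁h₂ = E₂(1 + λh₁) → λ(E₁h₂ − E₂h₁) = E₂ → λ = E₂/(E₁h₂ − E₂h₁).
λ = 1.8/(5.1×10 − 1.8×9.9) = 1.8/33.18 = 0.05425 per s.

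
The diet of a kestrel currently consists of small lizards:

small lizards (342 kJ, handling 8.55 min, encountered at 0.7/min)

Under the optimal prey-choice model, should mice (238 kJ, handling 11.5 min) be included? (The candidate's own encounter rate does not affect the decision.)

No

On small lizards alone, R = ΣλE/(1+Σλh) = 239.4/6.985 = 34.27 kJ/min.
mice: E/h = 238/11.5 = 20.7 kJ/min.
20.7 < 34.27, so adding mice would lower the average — exclude it.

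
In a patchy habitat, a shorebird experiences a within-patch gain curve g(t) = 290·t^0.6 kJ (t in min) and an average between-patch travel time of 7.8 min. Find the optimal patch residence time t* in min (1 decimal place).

By the marginal value theorem, leave when the instantaneous gain rate g'(t) equals the habitat-wide average g(t)/(T + t).
g'(t) = 0.6·290·t^-0.4. Setting 0.6·290·t^-0.4 = 290·t^0.6/(7.8+t) gives 0.6(7.8+t) = t, so 0.40·t = 0.6×7.8.
t* = 0.6×7.8/0.40 = 11.7 min.

11.7 min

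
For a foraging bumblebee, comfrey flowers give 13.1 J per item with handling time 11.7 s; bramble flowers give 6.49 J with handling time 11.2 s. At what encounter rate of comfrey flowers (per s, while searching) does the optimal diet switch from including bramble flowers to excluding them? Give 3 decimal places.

At the threshold, the rate on comfrey flowers alone equals the profitability of bramble flowers: λ·13.1/(1 + λ·11.7) = 6.49/11.2 = 0.5795.
Rearranging, λ(13.1 − 0.5795×11.7) = 0.5795, so λ = 0.5795/6.32 = 0.09168 per s.

0.092 per s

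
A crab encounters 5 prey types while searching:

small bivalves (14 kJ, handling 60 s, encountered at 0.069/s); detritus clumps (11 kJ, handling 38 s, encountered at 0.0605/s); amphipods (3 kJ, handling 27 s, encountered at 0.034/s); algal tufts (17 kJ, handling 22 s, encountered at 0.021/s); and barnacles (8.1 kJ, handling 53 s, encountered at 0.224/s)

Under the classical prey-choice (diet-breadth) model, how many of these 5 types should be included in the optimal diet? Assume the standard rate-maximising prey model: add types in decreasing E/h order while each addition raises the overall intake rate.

Profitabilities (E/h, kJ/s): algal tufts 0.773, detritus clumps 0.289, small bivalves 0.233, barnacles 0.153, amphipods 0.111. Add prey in this order while the next type's profitability exceeds the intake rate on those already taken.
Rate on top 1: 0.2442. detritus clumps: 0.289 > 0.2442 → include.
Rate on top 2: 0.2719. small bivalves: 0.233 < 0.2719 → exclude; stop.
Optimal diet: algal tufts, detritus clumps — 2 of 5 types.

2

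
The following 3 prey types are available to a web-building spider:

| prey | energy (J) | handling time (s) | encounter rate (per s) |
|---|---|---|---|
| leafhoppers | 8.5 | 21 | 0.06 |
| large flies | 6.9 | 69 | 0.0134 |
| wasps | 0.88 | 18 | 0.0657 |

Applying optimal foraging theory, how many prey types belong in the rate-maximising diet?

Profitabilities (E/h, J/s): leafhoppers 0.405, large flies 0.1, wasps 0.0489. Add prey in this order while the next type's profitability exceeds the intake rate on those already taken.
Rate on top 1: 0.2257. large flies: 0.1 < 0.2257 → exclude; stop.
Optimal diet: leafhoppers — 1 of 3 types.

1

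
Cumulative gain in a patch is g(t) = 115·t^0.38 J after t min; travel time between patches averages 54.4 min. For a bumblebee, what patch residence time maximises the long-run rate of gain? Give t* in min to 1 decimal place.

33.3 min

Maximise g(t)/(T+t): set derivative to zero → g'(t)(T+t) = g(t).
g'(t) = 0.38·115·t^-0.62. Setting 0.38·115·t^-0.62 = 115·t^0.38/(54.4+t) gives 0.38(54.4+t) = t, so 0.62·t = 0.38×54.4.
t* = 0.38×54.4/0.62 = 33.34 min.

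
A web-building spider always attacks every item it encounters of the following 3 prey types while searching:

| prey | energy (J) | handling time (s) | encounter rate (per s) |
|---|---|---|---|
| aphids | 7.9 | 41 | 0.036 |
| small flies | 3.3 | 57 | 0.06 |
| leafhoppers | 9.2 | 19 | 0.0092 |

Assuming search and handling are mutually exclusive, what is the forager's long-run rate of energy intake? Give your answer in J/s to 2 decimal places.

R = (0.036×7.9 + 0.06×3.3 + 0.0092×9.2) / (1 + 0.036×41 + 0.06×57 + 0.0092×19) = 0.567/6.071 = 0.0934 J/s.

0.09 J/s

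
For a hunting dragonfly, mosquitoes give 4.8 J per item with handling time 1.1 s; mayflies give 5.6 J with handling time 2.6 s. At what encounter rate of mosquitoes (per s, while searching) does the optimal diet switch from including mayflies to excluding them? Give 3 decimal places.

The zero-one rule: include mayflies iff E₂/h₂ > λE₁/(1+λh₁). Equality gives the switch point.
λE₁h₂ = E₂ + λE₂h₁ ⇒ λ = E₂/(E₁h₂ − E₂h₁) = 5.6/(12.48 − 6.16) = 0.8861 per s.

0.886 per s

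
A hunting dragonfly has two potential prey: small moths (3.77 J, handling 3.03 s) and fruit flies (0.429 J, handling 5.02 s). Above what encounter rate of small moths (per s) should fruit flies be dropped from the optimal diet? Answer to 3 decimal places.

0.024 per s

At the threshold, the rate on small moths alone equals the profitability of fruit flies: λ·3.77/(1 + λ·3.03) = 0.429/5.02 = 0.08546.
Rearranging, λ(3.77 − 0.08546×3.03) = 0.08546, so λ = 0.08546/3.511 = 0.02434 per s.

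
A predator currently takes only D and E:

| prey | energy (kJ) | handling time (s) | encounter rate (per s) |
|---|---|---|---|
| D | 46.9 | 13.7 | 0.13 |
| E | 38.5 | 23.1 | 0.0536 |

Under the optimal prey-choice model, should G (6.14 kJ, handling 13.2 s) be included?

No

Intake rate on the current diet: R = (0.13×46.9 + 0.0536×38.5) / (1 + 0.13×13.7 + 0.0536×23.1) = 8.161/4.019 = 2.03 kJ/s.
Profitability of G: 6.14/13.2 = 0.4652 kJ/s.
Since 0.4652 < R, time spent handling G is better spent searching.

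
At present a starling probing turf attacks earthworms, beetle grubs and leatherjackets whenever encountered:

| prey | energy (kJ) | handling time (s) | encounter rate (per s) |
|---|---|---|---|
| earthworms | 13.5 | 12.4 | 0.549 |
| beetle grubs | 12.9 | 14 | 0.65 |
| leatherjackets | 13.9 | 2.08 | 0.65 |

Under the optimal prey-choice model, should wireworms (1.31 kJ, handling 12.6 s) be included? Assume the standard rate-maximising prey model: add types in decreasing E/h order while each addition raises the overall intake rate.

Current rate: (0.549×13.5 + 0.65×12.9 + 0.65×13.9)/(1 + 0.549×12.4 + 0.65×14 + 0.65×2.08) = 1.36 kJ/s.
wireworms: E/h = 1.31/12.6 = 0.104 kJ/s.
0.104 < 1.36, so adding wireworms would lower the average — exclude it.

No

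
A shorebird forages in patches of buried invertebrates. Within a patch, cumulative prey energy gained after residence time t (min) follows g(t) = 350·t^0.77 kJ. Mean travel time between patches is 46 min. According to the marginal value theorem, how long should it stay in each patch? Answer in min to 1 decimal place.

154.0 min

By the marginal value theorem, leave when the instantaneous gain rate g'(t) equals the habitat-wide average g(t)/(T + t).
g'(t) = 0.77·350·t^-0.23. Setting 0.77·350·t^-0.23 = 350·t^0.77/(46+t) gives 0.77(46+t) = t, so 0.23·t = 0.77×46.
t* = 0.77×46/0.23 = 154 min.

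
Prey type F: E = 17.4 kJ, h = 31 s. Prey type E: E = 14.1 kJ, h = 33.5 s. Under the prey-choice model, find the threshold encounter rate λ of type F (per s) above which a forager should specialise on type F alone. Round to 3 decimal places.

0.097 per s

Drop type E once their profitability E₂/h₂ falls below the rate achievable on type F alone: E₂/h₂ = λE₁/(1 + λh₁).
Solve for λ: λE₁h₂ = E₂(1 + λh₁) → λ(E₁h₂ − E₂h₁) = E₂ → λ = E₂/(E₁h₂ − E₂h₁).
λ = 14.1/(17.4×33.5 − 14.1×31) = 14.1/145.8 = 0.09671 per s.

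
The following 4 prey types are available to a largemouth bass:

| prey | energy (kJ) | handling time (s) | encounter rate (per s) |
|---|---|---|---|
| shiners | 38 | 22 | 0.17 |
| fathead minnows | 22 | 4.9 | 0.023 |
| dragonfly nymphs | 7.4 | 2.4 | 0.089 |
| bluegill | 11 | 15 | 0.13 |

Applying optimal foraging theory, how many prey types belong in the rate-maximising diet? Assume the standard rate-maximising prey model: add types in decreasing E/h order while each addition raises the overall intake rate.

3

Profitabilities (E/h, kJ/s): fathead minnows 4.49, dragonfly nymphs 3.08, shiners 1.73, bluegill 0.733. Add prey in this order while the next type's profitability exceeds the intake rate on those already taken.
Rate on top 1: 0.4547. dragonfly nymphs: 3.08 > 0.4547 → include.
Rate on top 2: 0.8781. shiners: 1.73 > 0.8781 → include.
Rate on top 3: 1.505. bluegill: 0.733 < 1.505 → exclude; stop.
Optimal diet: fathead minnows, dragonfly nymphs, shiners — 3 of 4 types.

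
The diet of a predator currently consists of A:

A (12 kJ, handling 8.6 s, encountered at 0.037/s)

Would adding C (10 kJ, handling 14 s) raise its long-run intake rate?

On A alone, R = ΣλE/(1+Σλh) = 0.444/1.318 = 0.3368 kJ/s.
C: E/h = 10/14 = 0.7143 kJ/s.
0.7143 > 0.3368, so adding C raises the average — include it.

Yes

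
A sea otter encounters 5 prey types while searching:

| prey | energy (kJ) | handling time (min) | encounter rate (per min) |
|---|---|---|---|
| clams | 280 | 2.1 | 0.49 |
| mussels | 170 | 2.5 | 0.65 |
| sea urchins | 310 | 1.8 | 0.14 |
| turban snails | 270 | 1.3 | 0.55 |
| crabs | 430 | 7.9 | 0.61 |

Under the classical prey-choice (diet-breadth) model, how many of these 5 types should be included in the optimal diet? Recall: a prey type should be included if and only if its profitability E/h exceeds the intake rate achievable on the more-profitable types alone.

Rank by E/h (kJ/min): turban snails 208, sea urchins 172, clams 133, mussels 68, crabs 54.4. Include each in turn until the next type's E/h falls below the running intake rate.
Rate on top 1: 86.59. sea urchins: 172 > 86.59 → include.
Rate on top 2: 97.56. clams: 133 > 97.56 → include.
Rate on top 3: 109.8. mussels: 68 < 109.8 → exclude; stop.
Optimal diet: turban snails, sea urchins, clams — 3 of 5 types.

3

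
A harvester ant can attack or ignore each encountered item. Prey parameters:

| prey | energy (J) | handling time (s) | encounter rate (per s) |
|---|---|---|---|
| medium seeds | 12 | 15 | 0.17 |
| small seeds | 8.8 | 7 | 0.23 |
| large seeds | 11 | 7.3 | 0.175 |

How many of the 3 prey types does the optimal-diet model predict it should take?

E/h in descending order: large seeds 1.51, small seeds 1.26, medium seeds 0.8 J/s. The optimal diet is the largest prefix of this list for which every included type satisfies E_i/h_i > R on the types above it.
Rate on top 1: 0.8452. small seeds: 1.26 > 0.8452 → include.
Rate on top 2: 1.016. medium seeds: 0.8 < 1.016 → exclude; stop.
Optimal diet: large seeds, small seeds — 2 of 3 types.

2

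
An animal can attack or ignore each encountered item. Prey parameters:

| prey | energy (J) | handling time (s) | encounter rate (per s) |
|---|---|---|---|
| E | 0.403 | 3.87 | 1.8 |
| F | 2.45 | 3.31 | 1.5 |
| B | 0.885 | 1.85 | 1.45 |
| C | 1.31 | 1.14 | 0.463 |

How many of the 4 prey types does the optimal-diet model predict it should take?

E/h in descending order: C 1.15, F 0.74, B 0.478, E 0.104 J/s. The optimal diet is the largest prefix of this list for which every included type satisfies E_i/h_i > R on the types above it.
Rate on top 1: 0.397. F: 0.74 > 0.397 → include.
Rate on top 2: 0.6594. B: 0.478 < 0.6594 → exclude; stop.
Optimal diet: C, F — 2 of 4 types.

2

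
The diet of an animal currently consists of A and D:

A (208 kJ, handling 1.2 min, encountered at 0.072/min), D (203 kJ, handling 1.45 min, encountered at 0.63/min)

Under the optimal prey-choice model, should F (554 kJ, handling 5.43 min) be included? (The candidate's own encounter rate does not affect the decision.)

On A and D alone, R = ΣλE/(1+Σλh) = 142.9/2 = 71.44 kJ/min.
F: E/h = 554/5.43 = 102 kJ/min.
102 > 71.44, so adding F raises the average — include it.

Yes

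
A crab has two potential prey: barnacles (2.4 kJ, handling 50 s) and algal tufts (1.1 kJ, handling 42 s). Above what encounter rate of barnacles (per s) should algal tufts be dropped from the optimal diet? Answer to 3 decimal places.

The zero-one rule: include algal tufts iff E₂/h₂ > λE₁/(1+λh₁). Equality gives the switch point.
λE₁h₂ = E₂ + λE₂h₁ ⇒ λ = E₂/(E₁h₂ − E₂h₁) = 1.1/(100.8 − 55) = 0.02402 per s.

0.024 per s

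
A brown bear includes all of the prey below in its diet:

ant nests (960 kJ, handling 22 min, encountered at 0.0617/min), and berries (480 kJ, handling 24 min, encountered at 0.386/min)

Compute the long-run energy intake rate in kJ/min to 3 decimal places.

21.040 kJ/min

Energy encountered per unit search time: 0.0617×960 + 0.386×480 = 244.5 kJ/min.
Handling time per unit search time: 0.0617×22 + 0.386×24 = 10.62.
Rate = 244.5/(1 + 10.62) = 21.04 kJ/min.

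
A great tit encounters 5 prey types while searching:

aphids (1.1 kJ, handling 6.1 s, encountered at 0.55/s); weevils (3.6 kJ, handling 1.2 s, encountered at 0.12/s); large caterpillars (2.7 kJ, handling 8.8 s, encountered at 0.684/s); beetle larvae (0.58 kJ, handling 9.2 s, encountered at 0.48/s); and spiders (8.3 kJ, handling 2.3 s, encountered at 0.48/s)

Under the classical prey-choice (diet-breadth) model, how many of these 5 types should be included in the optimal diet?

Profitabilities (E/h, kJ/s): spiders 3.61, weevils 3, large caterpillars 0.307, aphids 0.18, beetle larvae 0.063. Add prey in this order while the next type's profitability exceeds the intake rate on those already taken.
Rate on top 1: 1.894. weevils: 3 > 1.894 → include.
Rate on top 2: 1.964. large caterpillars: 0.307 < 1.964 → exclude; stop.
Optimal diet: spiders, weevils — 2 of 5 types.

2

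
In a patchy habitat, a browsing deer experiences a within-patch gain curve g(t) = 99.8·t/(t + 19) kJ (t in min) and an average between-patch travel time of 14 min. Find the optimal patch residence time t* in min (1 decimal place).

16.3 min

By the marginal value theorem, leave when the instantaneous gain rate g'(t) equals the habitat-wide average g(t)/(T + t).
g'(t) = 99.8·19/(t + 19)². Setting 99.8·19/(t+19)² = 99.8t/[(t+19)(14+t)] gives 19(14+t) = t(t+19), so t² = 19×14 = 266.
t* = √266 = 16.31 min.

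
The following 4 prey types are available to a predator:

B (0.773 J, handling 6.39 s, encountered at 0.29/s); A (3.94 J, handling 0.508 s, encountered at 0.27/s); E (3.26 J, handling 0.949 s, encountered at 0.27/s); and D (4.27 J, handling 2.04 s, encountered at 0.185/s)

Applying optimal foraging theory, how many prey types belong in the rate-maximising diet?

Rank by E/h (J/s): A 7.76, E 3.44, D 2.09, B 0.121. Include each in turn until the next type's E/h falls below the running intake rate.
Rate on top 1: 0.9355. E: 3.44 > 0.9355 → include.
Rate on top 2: 1.395. D: 2.09 > 1.395 → include.
Rate on top 3: 1.544. B: 0.121 < 1.544 → exclude; stop.
Optimal diet: A, E, D — 3 of 4 types.

3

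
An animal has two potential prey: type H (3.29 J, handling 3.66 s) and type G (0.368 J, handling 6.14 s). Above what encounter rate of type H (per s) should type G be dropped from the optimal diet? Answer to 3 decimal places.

The zero-one rule: include type G iff E₂/h₂ > λE₁/(1+λh₁). Equality gives the switch point.
λE₁h₂ = E₂ + λE₂h₁ ⇒ λ = E₂/(E₁h₂ − E₂h₁) = 0.368/(20.2 − 1.347) = 0.01952 per s.

0.020 per s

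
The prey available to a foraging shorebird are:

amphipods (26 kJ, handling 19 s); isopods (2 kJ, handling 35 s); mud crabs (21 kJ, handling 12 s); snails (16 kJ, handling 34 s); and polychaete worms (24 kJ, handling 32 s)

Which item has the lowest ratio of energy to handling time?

In descending order of E/h:
mud crabs: 21/12 = 1.75 kJ/s
amphipods: 26/19 = 1.37 kJ/s
polychaete worms: 24/32 = 0.75 kJ/s
snails: 16/34 = 0.471 kJ/s
isopods: 2/35 = 0.0571 kJ/s

isopods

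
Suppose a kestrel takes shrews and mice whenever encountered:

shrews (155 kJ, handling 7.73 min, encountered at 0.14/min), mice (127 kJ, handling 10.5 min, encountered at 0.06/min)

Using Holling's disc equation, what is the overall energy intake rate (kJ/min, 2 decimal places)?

Energy encountered per unit search time: 0.14×155 + 0.06×127 = 29.32 kJ/min.
Handling time per unit search time: 0.14×7.73 + 0.06×10.5 = 1.712.
Rate = 29.32/(1 + 1.712) = 10.81 kJ/min.

10.81 kJ/min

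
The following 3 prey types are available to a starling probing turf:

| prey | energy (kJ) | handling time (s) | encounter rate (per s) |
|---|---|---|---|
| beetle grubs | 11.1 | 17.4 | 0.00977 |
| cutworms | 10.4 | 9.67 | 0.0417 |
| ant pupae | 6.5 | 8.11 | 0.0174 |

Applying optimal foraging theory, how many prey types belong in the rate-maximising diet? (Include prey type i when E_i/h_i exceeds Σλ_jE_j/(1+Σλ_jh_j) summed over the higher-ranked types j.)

Profitabilities (E/h, kJ/s): cutworms 1.08, ant pupae 0.801, beetle grubs 0.638. Add prey in this order while the next type's profitability exceeds the intake rate on those already taken.
Rate on top 1: 0.3091. ant pupae: 0.801 > 0.3091 → include.
Rate on top 2: 0.3541. beetle grubs: 0.638 > 0.3541 → include.
Optimal diet: cutworms, ant pupae, beetle grubs — 3 of 3 types.

3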